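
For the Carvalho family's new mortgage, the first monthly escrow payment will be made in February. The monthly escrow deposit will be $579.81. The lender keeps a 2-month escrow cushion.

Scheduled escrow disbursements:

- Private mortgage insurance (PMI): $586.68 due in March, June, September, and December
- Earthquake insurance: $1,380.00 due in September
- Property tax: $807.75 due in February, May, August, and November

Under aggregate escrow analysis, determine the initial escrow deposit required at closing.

$2,084.43

Cushion = 2 × $579.81 = $1,159.62
Trial balance (start $0, +$579.81 each month, − disbursements):
  Feb: +$579.81 − $807.75 → -$227.94
  Mar: +$579.81 − $586.68 → -$234.81
  Apr: +$579.81 → $345.00
  May: +$579.81 − $807.75 → $117.06
  Jun: +$579.81 − $586.68 → $110.19
  Jul: +$579.81 → $690.00
  Aug: +$579.81 − $807.75 → $462.06
  Sep: +$579.81 − $1,966.68 → -$924.81
  Oct: +$579.81 → -$345.00
  Nov: +$579.81 − $807.75 → -$572.94
  Dec: +$579.81 − $586.68 → -$579.81
  Jan: +$579.81 → $0.00
Lowest trial balance = -$924.81 (Sep)
Initial deposit = cushion − low point = $1,159.62 − (-$924.81) = $2,084.43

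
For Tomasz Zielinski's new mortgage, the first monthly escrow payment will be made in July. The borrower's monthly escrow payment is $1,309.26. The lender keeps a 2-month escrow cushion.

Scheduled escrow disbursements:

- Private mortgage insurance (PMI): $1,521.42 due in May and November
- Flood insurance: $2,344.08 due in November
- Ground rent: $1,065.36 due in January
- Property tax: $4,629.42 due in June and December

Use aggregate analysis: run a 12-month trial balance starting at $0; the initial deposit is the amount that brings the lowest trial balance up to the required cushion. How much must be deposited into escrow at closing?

Cushion = 2 × $1,309.26 = $2,618.52
Trial balance (start $0, +$1,309.26 each month, − disbursements):
  Jul: +$1,309.26 → $1,309.26
  Aug: +$1,309.26 → $2,618.52
  Sep: +$1,309.26 → $3,927.78
  Oct: +$1,309.26 → $5,237.04
  Nov: +$1,309.26 − $3,865.50 → $2,680.80
  Dec: +$1,309.26 − $4,629.42 → -$639.36
  Jan: +$1,309.26 − $1,065.36 → -$395.46
  Feb: +$1,309.26 → $913.80
  Mar: +$1,309.26 → $2,223.06
  Apr: +$1,309.26 → $3,532.32
  May: +$1,309.26 − $1,521.42 → $3,320.16
  Jun: +$1,309.26 − $4,629.42 → $0.00
Lowest trial balance = -$639.36 (Dec)
Initial deposit = cushion − low point = $2,618.52 − (-$639.36) = $3,257.88

$3,257.88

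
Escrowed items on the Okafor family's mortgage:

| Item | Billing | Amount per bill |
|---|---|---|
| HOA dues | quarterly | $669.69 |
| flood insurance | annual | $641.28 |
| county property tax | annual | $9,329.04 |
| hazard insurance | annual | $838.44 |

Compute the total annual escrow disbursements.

HOA dues — $669.69 × 4 = $2,678.76/yr
Flood insurance — $641.28/yr
County property tax — $9,329.04/yr
Hazard insurance — $838.44/yr
Annual escrow total = $13,487.52

$13,487.52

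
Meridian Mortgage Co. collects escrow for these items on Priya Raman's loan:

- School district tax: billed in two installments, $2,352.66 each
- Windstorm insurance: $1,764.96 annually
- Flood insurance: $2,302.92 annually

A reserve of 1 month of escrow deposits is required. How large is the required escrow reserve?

$731.10

School district tax = $2,352.66 × 2 = $4,705.32 per year
Windstorm insurance = $1,764.96 per year
Flood insurance = $2,302.92 per year
Annual escrow total = $4,705.32 + $1,764.96 + $2,302.92 = $8,773.20
Monthly escrow = $8,773.20 ÷ 12 = $731.10
Required cushion = 1 × $731.10 = $731.10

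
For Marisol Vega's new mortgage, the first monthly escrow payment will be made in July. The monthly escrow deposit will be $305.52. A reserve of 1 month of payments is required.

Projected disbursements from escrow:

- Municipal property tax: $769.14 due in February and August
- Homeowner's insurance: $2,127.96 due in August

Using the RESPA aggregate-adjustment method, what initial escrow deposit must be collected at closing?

Cushion = 1 × $305.52 = $305.52
Trial balance (start $0, +$305.52 each month, − disbursements):
  Jul: +$305.52 → $305.52
  Aug: +$305.52 − $2,897.10 → -$2,286.06
  Sep: +$305.52 → -$1,980.54
  Oct: +$305.52 → -$1,675.02
  Nov: +$305.52 → -$1,369.50
  Dec: +$305.52 → -$1,063.98
  Jan: +$305.52 → -$758.46
  Feb: +$305.52 − $769.14 → -$1,222.08
  Mar: +$305.52 → -$916.56
  Apr: +$305.52 → -$611.04
  May: +$305.52 → -$305.52
  Jun: +$305.52 → $0.00
Lowest trial balance = -$2,286.06 (Aug)
Initial deposit = cushion − low point = $305.52 − (-$2,286.06) = $2,591.58

$2,591.58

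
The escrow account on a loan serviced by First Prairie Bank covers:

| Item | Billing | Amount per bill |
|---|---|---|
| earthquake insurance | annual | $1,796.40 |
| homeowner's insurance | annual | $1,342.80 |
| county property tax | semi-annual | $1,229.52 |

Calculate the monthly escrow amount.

$466.52

Earthquake insurance = $1,796.40
Homeowner's insurance = $1,342.80
County property tax = $1,229.52 × 2 = $2,459.04
Combined annual = $5,598.24
Base monthly escrow = $5,598.24 ÷ 12 = $466.52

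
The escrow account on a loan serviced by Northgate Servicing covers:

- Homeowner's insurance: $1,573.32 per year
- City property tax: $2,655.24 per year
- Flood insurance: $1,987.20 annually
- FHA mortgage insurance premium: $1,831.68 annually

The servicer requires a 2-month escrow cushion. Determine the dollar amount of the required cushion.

Homeowner's insurance: $1,573.32 annually
City property tax: $2,655.24 annually
Flood insurance: $1,987.20 annually
FHA mortgage insurance premium: $1,831.68 annually
Yearly total = $8,047.44
Monthly = $8,047.44 / 12 = $670.62
Required cushion = 2 × $670.62 = $1,341.24

$1,341.24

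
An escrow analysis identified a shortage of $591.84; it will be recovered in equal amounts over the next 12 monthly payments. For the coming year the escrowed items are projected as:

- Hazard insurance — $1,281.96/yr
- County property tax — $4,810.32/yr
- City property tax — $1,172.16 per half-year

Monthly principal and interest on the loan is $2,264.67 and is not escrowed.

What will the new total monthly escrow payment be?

$752.37

Hazard insurance: $1,281.96 annually
County property tax: $4,810.32 annually
City property tax: $1,172.16 × 2 = $2,344.32 annually
Yearly total = $8,436.60
Monthly = $8,436.60 / 12 = $703.05
Monthly shortage recovery: $591.84 / 12 = $49.32
Adjusted monthly = $703.05 + $49.32 = $752.37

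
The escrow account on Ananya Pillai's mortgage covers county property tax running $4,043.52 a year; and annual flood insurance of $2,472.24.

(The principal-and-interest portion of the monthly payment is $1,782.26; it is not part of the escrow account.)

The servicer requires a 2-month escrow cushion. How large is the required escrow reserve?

County property tax: $4,043.52 annually
Flood insurance: $2,472.24 annually
Total per year = $4,043.52 + $2,472.24 = $6,515.76
Base monthly escrow = $6,515.76 ÷ 12 = $542.98
Cushion = 2 × $542.98 = $1,085.96

$1,085.96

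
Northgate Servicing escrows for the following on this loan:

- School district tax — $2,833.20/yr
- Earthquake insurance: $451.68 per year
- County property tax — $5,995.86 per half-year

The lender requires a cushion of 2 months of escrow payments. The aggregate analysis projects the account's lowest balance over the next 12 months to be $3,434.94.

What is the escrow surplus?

School district tax = $2,833.20
Earthquake insurance = $451.68
County property tax = $5,995.86 × 2 = $11,991.72
Combined annual = $2,833.20 + $451.68 + $11,991.72 = $15,276.60
Base monthly escrow = $15,276.60 ÷ 12 = $1,273.05
Required reserve = 2 × $1,273.05 = $2,546.10
Surplus = $3,434.94 − $2,546.10 = $888.84

$888.84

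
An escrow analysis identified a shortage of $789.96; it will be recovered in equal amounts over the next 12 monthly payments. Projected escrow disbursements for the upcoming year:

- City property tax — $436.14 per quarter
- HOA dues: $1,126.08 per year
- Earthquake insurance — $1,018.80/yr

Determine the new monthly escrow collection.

$389.95

City property tax — $436.14 × 4 = $1,744.56 annually
HOA dues — $1,126.08 annually
Earthquake insurance — $1,018.80 annually
Total annual escrow = $3,889.44
Monthly = $3,889.44 / 12 = $324.12
Monthly shortage recovery: $789.96 / 12 = $65.83
New monthly escrow = $324.12 + $65.83 = $389.95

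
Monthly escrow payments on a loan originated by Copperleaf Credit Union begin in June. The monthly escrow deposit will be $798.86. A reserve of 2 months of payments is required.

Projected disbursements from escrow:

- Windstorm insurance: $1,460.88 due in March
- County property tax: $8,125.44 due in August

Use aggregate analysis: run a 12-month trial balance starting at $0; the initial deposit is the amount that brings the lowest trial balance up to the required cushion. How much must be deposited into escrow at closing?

Cushion = 2 × $798.86 = $1,597.72
Trial balance (start $0, +$798.86 each month, − disbursements):
  Jun: +$798.86 → $798.86
  Jul: +$798.86 → $1,597.72
  Aug: +$798.86 − $8,125.44 → -$5,728.86
  Sep: +$798.86 → -$4,930.00
  Oct: +$798.86 → -$4,131.14
  Nov: +$798.86 → -$3,332.28
  Dec: +$798.86 → -$2,533.42
  Jan: +$798.86 → -$1,734.56
  Feb: +$798.86 → -$935.70
  Mar: +$798.86 − $1,460.88 → -$1,597.72
  Apr: +$798.86 → -$798.86
  May: +$798.86 → $0.00
Lowest trial balance = -$5,728.86 (Aug)
Initial deposit = cushion − low point = $1,597.72 − (-$5,728.86) = $7,326.58

$7,326.58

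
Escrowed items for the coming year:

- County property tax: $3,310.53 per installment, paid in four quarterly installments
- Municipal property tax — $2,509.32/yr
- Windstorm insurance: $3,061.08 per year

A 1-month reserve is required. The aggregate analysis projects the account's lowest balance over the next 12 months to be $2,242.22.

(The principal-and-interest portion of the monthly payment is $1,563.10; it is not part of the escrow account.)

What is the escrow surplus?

$674.51

County property tax: $3,310.53 × 4 = $13,242.12/yr
Municipal property tax: $2,509.32/yr
Windstorm insurance: $3,061.08/yr
Combined annual = $18,812.52
Base monthly escrow = $18,812.52 ÷ 12 = $1,567.71
Required reserve = 1 × $1,567.71 = $1,567.71
Surplus = $2,242.22 − $1,567.71 = $674.51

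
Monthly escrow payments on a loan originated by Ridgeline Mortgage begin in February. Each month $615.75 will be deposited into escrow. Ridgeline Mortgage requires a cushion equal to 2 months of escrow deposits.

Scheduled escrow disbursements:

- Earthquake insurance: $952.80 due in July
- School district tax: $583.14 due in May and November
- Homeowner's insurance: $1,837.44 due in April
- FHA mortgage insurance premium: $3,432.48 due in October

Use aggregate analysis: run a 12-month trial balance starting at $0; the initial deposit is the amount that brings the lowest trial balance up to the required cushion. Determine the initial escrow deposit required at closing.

$2,495.61

Cushion = 2 × $615.75 = $1,231.50
Trial balance (start $0, +$615.75 each month, − disbursements):
  Feb: +$615.75 → $615.75
  Mar: +$615.75 → $1,231.50
  Apr: +$615.75 − $1,837.44 → $9.81
  May: +$615.75 − $583.14 → $42.42
  Jun: +$615.75 → $658.17
  Jul: +$615.75 − $952.80 → $321.12
  Aug: +$615.75 → $936.87
  Sep: +$615.75 → $1,552.62
  Oct: +$615.75 − $3,432.48 → -$1,264.11
  Nov: +$615.75 − $583.14 → -$1,231.50
  Dec: +$615.75 → -$615.75
  Jan: +$615.75 → $0.00
Lowest trial balance = -$1,264.11 (Oct)
Initial deposit = cushion − low point = $1,231.50 − (-$1,264.11) = $2,495.61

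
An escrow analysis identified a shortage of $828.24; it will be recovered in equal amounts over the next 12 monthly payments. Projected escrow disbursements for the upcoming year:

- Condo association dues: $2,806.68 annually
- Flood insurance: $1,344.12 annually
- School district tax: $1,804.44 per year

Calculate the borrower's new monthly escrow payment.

Condo association dues — $2,806.68/yr
Flood insurance — $1,344.12/yr
School district tax — $1,804.44/yr
Total per year = $2,806.68 + $1,344.12 + $1,804.44 = $5,955.24
Monthly escrow = $5,955.24 / 12 = $496.27
Shortage per month = $828.24 / 12 = $69.02
Adjusted monthly = $496.27 + $69.02 = $565.29

$565.29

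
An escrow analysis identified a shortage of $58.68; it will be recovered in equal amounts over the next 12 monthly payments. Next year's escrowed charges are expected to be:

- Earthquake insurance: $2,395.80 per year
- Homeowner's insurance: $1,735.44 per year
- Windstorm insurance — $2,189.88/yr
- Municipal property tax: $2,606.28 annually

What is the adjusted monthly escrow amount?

Earthquake insurance: $2,395.80/yr
Homeowner's insurance: $1,735.44/yr
Windstorm insurance: $2,189.88/yr
Municipal property tax: $2,606.28/yr
Combined annual = $8,927.40
Monthly = $8,927.40 / 12 = $743.95
Shortage spread = $58.68 / 12 = $4.89/mo
New monthly escrow = $743.95 + $4.89 = $748.84

$748.84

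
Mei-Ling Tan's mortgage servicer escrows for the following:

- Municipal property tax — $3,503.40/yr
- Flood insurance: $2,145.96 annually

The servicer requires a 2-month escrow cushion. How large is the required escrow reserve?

Municipal property tax = $3,503.40/yr
Flood insurance = $2,145.96/yr
Combined annual = $3,503.40 + $2,145.96 = $5,649.36
Monthly = $5,649.36 / 12 = $470.78
Cushion = 2 × $470.78 = $941.56

$941.56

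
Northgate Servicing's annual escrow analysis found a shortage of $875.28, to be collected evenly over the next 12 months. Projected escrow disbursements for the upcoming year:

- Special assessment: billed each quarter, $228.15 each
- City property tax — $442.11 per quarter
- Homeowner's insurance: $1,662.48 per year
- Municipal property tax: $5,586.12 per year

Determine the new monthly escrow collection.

Special assessment = $228.15 × 4 = $912.60/yr
City property tax = $442.11 × 4 = $1,768.44/yr
Homeowner's insurance = $1,662.48/yr
Municipal property tax = $5,586.12/yr
Total per year = $912.60 + $1,768.44 + $1,662.48 + $5,586.12 = $9,929.64
Base monthly escrow = $9,929.64 / 12 = $827.47
Monthly shortage recovery: $875.28 / 12 = $72.94
New monthly escrow = $827.47 + $72.94 = $900.41

$900.41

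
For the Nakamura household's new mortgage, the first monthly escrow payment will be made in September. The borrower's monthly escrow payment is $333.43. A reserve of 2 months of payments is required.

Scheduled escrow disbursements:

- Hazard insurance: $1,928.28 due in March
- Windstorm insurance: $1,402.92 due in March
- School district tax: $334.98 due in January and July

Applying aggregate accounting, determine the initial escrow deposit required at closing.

Cushion = 2 × $333.43 = $666.86
Trial balance (start $0, +$333.43 each month, − disbursements):
  Sep: +$333.43 → $333.43
  Oct: +$333.43 → $666.86
  Nov: +$333.43 → $1,000.29
  Dec: +$333.43 → $1,333.72
  Jan: +$333.43 − $334.98 → $1,332.17
  Feb: +$333.43 → $1,665.60
  Mar: +$333.43 − $3,331.20 → -$1,332.17
  Apr: +$333.43 → -$998.74
  May: +$333.43 → -$665.31
  Jun: +$333.43 → -$331.88
  Jul: +$333.43 − $334.98 → -$333.43
  Aug: +$333.43 → $0.00
Lowest trial balance = -$1,332.17 (Mar)
Initial deposit = cushion − low point = $666.86 − (-$1,332.17) = $1,999.03

$1,999.03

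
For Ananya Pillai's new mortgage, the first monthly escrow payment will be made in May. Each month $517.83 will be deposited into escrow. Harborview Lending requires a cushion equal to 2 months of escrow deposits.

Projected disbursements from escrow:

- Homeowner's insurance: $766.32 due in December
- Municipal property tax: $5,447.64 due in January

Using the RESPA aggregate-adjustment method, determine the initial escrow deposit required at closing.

$2,589.15

Cushion = 2 × $517.83 = $1,035.66
Trial balance (start $0, +$517.83 each month, − disbursements):
  May: +$517.83 → $517.83
  Jun: +$517.83 → $1,035.66
  Jul: +$517.83 → $1,553.49
  Aug: +$517.83 → $2,071.32
  Sep: +$517.83 → $2,589.15
  Oct: +$517.83 → $3,106.98
  Nov: +$517.83 → $3,624.81
  Dec: +$517.83 − $766.32 → $3,376.32
  Jan: +$517.83 − $5,447.64 → -$1,553.49
  Feb: +$517.83 → -$1,035.66
  Mar: +$517.83 → -$517.83
  Apr: +$517.83 → $0.00
Lowest trial balance = -$1,553.49 (Jan)
Initial deposit = cushion − low point = $1,035.66 − (-$1,553.49) = $2,589.15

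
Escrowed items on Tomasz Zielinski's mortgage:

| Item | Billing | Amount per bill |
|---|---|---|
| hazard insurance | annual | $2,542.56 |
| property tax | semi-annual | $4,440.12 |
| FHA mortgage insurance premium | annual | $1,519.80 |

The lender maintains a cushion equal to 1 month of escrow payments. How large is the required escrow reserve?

$1,078.55

Hazard insurance — $2,542.56/yr
Property tax — $4,440.12 × 2 = $8,880.24/yr
FHA mortgage insurance premium — $1,519.80/yr
Combined annual = $2,542.56 + $8,880.24 + $1,519.80 = $12,942.60
Base monthly escrow = $12,942.60 / 12 = $1,078.55
Cushion = 1 × $1,078.55 = $1,078.55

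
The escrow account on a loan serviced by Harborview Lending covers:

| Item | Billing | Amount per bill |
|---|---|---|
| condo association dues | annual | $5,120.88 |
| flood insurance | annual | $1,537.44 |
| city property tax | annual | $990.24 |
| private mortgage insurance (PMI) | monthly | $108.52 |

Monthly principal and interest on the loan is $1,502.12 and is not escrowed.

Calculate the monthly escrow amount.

$745.90

Condo association dues — $5,120.88 annually
Flood insurance — $1,537.44 annually
City property tax — $990.24 annually
Private mortgage insurance (PMI) — $108.52 × 12 = $1,302.24 annually
Total per year = $5,120.88 + $1,537.44 + $990.24 + $1,302.24 = $8,950.80
Base monthly escrow = $8,950.80 / 12 = $745.90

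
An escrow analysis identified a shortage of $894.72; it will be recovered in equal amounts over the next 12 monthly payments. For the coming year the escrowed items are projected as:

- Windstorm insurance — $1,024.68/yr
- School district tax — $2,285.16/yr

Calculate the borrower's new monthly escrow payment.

$350.38

Windstorm insurance: $1,024.68 per year
School district tax: $2,285.16 per year
Yearly total = $1,024.68 + $2,285.16 = $3,309.84
Per month = $3,309.84 ÷ 12 = $275.82
Monthly shortage recovery: $894.72 ÷ 12 = $74.56
Adjusted monthly = $275.82 + $74.56 = $350.38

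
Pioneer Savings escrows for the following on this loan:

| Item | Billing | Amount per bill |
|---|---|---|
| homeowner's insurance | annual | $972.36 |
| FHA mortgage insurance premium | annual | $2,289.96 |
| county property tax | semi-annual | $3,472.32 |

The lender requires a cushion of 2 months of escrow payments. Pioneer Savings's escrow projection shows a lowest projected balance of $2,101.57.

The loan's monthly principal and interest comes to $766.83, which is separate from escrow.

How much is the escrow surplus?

$400.41

Homeowner's insurance — $972.36/yr
FHA mortgage insurance premium — $2,289.96/yr
County property tax — $3,472.32 × 2 = $6,944.64/yr
Total annual escrow = $10,206.96
Monthly = $10,206.96 / 12 = $850.58
Required cushion = 2 × $850.58 = $1,701.16
Surplus = $2,101.57 − $1,701.16 = $400.41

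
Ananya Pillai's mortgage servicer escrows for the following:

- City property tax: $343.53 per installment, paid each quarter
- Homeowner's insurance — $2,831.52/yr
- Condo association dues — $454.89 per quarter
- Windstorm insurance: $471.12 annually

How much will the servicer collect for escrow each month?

City property tax = $343.53 × 4 = $1,374.12/yr
Homeowner's insurance = $2,831.52/yr
Condo association dues = $454.89 × 4 = $1,819.56/yr
Windstorm insurance = $471.12/yr
Total annual escrow = $1,374.12 + $2,831.52 + $1,819.56 + $471.12 = $6,496.32
Base monthly escrow = $6,496.32 / 12 = $541.36

$541.36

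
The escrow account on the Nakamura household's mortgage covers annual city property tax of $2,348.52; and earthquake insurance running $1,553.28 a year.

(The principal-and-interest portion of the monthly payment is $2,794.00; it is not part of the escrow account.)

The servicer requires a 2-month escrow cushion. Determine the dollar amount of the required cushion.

City property tax: $2,348.52 per year
Earthquake insurance: $1,553.28 per year
Yearly total = $2,348.52 + $1,553.28 = $3,901.80
Monthly = $3,901.80 / 12 = $325.15
Required cushion = 2 × $325.15 = $650.30

$650.30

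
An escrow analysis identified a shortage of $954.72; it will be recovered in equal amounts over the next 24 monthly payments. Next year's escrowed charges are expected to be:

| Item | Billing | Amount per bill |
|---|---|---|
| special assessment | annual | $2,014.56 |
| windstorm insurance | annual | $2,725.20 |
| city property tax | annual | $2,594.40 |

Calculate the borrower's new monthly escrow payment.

$650.96

Special assessment — $2,014.56
Windstorm insurance — $2,725.20
City property tax — $2,594.40
Total annual escrow = $2,014.56 + $2,725.20 + $2,594.40 = $7,334.16
Monthly = $7,334.16 ÷ 12 = $611.18
Monthly shortage recovery: $954.72 / 24 = $39.78
Adjusted monthly = $611.18 + $39.78 = $650.96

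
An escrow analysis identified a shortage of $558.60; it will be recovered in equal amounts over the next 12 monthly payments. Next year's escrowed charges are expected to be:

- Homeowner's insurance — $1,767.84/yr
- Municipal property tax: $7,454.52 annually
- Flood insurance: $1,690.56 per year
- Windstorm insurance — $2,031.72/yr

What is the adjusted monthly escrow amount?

$1,125.27

Homeowner's insurance = $1,767.84 annually
Municipal property tax = $7,454.52 annually
Flood insurance = $1,690.56 annually
Windstorm insurance = $2,031.72 annually
Total per year = $1,767.84 + $7,454.52 + $1,690.56 + $2,031.72 = $12,944.64
Per month = $12,944.64 / 12 = $1,078.72
Shortage spread = $558.60 ÷ 12 = $46.55/mo
New monthly escrow = $1,078.72 + $46.55 = $1,125.27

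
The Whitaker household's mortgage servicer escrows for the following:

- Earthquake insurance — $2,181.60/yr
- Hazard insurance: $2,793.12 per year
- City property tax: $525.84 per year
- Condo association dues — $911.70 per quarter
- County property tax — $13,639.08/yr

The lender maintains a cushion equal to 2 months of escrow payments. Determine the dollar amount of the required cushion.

$3,797.74

Earthquake insurance: $2,181.60
Hazard insurance: $2,793.12
City property tax: $525.84
Condo association dues: $911.70 × 4 = $3,646.80
County property tax: $13,639.08
Annual escrow total = $22,786.44
Monthly = $22,786.44 ÷ 12 = $1,898.87
Reserve = 2 × $1,898.87 = $3,797.74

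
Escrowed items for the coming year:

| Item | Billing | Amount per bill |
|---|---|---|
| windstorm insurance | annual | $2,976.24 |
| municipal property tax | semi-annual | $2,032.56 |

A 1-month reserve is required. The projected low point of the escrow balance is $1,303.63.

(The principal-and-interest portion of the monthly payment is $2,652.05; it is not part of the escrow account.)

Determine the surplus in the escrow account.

Windstorm insurance = $2,976.24/yr
Municipal property tax = $2,032.56 × 2 = $4,065.12/yr
Annual escrow total = $7,041.36
Per month = $7,041.36 ÷ 12 = $586.78
Required reserve = 1 × $586.78 = $586.78
Surplus = $1,303.63 − $586.78 = $716.85

$716.85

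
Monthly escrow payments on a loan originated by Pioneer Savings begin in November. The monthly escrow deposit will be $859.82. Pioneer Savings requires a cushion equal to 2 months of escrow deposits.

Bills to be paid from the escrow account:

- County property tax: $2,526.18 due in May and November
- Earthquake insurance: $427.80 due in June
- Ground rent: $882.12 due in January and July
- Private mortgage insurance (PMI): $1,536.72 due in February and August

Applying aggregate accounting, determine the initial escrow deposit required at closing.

Cushion = 2 × $859.82 = $1,719.64
Trial balance (start $0, +$859.82 each month, − disbursements):
  Nov: +$859.82 − $2,526.18 → -$1,666.36
  Dec: +$859.82 → -$806.54
  Jan: +$859.82 − $882.12 → -$828.84
  Feb: +$859.82 − $1,536.72 → -$1,505.74
  Mar: +$859.82 → -$645.92
  Apr: +$859.82 → $213.90
  May: +$859.82 − $2,526.18 → -$1,452.46
  Jun: +$859.82 − $427.80 → -$1,020.44
  Jul: +$859.82 − $882.12 → -$1,042.74
  Aug: +$859.82 − $1,536.72 → -$1,719.64
  Sep: +$859.82 → -$859.82
  Oct: +$859.82 → $0.00
Lowest trial balance = -$1,719.64 (Aug)
Initial deposit = cushion − low point = $1,719.64 − (-$1,719.64) = $3,439.28

$3,439.28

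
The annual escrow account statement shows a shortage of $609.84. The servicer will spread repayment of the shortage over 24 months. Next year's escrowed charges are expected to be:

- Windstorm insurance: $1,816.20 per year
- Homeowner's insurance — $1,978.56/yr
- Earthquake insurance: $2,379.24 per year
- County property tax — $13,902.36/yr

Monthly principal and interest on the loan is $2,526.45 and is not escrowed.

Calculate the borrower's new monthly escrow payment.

$1,698.44

Windstorm insurance: $1,816.20 per year
Homeowner's insurance: $1,978.56 per year
Earthquake insurance: $2,379.24 per year
County property tax: $13,902.36 per year
Annual escrow total = $1,816.20 + $1,978.56 + $2,379.24 + $13,902.36 = $20,076.36
Monthly escrow = $20,076.36 ÷ 12 = $1,673.03
Monthly shortage recovery: $609.84 ÷ 24 = $25.41
New monthly escrow = $1,673.03 + $25.41 = $1,698.44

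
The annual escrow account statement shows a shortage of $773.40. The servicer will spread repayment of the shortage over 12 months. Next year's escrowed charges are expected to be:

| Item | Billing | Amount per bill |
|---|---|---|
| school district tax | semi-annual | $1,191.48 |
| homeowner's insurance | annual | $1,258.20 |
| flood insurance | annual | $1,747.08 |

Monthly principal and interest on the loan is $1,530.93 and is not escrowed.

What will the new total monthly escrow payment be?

$513.47

School district tax: $1,191.48 × 2 = $2,382.96
Homeowner's insurance: $1,258.20
Flood insurance: $1,747.08
Combined annual = $5,388.24
Monthly escrow = $5,388.24 / 12 = $449.02
Monthly shortage recovery: $773.40 ÷ 12 = $64.45
New monthly escrow = $449.02 + $64.45 = $513.47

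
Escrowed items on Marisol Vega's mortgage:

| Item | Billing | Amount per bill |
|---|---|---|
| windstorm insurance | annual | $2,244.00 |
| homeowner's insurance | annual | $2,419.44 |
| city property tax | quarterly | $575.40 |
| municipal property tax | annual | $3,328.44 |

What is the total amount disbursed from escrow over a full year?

Windstorm insurance = $2,244.00 annually
Homeowner's insurance = $2,419.44 annually
City property tax = $575.40 × 4 = $2,301.60 annually
Municipal property tax = $3,328.44 annually
Annual escrow total = $2,244.00 + $2,419.44 + $2,301.60 + $3,328.44 = $10,293.48

$10,293.48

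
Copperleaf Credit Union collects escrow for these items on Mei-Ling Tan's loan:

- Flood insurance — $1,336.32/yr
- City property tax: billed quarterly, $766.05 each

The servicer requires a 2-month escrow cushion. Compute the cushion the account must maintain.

$733.42

Flood insurance = $1,336.32 per year
City property tax = $766.05 × 4 = $3,064.20 per year
Yearly total = $1,336.32 + $3,064.20 = $4,400.52
Per month = $4,400.52 / 12 = $366.71
Required cushion = 2 × $366.71 = $733.42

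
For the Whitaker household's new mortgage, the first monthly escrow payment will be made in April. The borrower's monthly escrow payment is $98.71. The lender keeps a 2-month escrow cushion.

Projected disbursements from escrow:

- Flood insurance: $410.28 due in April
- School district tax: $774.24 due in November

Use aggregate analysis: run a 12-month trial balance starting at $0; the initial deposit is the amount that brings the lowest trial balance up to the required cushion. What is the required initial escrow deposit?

Cushion = 2 × $98.71 = $197.42
Trial balance (start $0, +$98.71 each month, − disbursements):
  Apr: +$98.71 − $410.28 → -$311.57
  May: +$98.71 → -$212.86
  Jun: +$98.71 → -$114.15
  Jul: +$98.71 → -$15.44
  Aug: +$98.71 → $83.27
  Sep: +$98.71 → $181.98
  Oct: +$98.71 → $280.69
  Nov: +$98.71 − $774.24 → -$394.84
  Dec: +$98.71 → -$296.13
  Jan: +$98.71 → -$197.42
  Feb: +$98.71 → -$98.71
  Mar: +$98.71 → $0.00
Lowest trial balance = -$394.84 (Nov)
Initial deposit = cushion − low point = $197.42 − (-$394.84) = $592.26

$592.26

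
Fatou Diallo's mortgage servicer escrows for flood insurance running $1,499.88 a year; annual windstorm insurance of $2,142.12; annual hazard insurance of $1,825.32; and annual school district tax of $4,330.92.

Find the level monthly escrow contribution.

Flood insurance: $1,499.88/yr
Windstorm insurance: $2,142.12/yr
Hazard insurance: $1,825.32/yr
School district tax: $4,330.92/yr
Yearly total = $9,798.24
Per month = $9,798.24 ÷ 12 = $816.52

$816.52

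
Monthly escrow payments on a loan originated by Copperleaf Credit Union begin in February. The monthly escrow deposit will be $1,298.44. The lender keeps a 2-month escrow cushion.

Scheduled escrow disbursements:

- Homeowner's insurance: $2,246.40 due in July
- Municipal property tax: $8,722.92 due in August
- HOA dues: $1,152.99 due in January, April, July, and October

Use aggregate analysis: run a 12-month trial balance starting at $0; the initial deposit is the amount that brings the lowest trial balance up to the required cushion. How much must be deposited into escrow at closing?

Cushion = 2 × $1,298.44 = $2,596.88
Trial balance (start $0, +$1,298.44 each month, − disbursements):
  Feb: +$1,298.44 → $1,298.44
  Mar: +$1,298.44 → $2,596.88
  Apr: +$1,298.44 − $1,152.99 → $2,742.33
  May: +$1,298.44 → $4,040.77
  Jun: +$1,298.44 → $5,339.21
  Jul: +$1,298.44 − $3,399.39 → $3,238.26
  Aug: +$1,298.44 − $8,722.92 → -$4,186.22
  Sep: +$1,298.44 → -$2,887.78
  Oct: +$1,298.44 − $1,152.99 → -$2,742.33
  Nov: +$1,298.44 → -$1,443.89
  Dec: +$1,298.44 → -$145.45
  Jan: +$1,298.44 − $1,152.99 → $0.00
Lowest trial balance = -$4,186.22 (Aug)
Initial deposit = cushion − low point = $2,596.88 − (-$4,186.22) = $6,783.10

$6,783.10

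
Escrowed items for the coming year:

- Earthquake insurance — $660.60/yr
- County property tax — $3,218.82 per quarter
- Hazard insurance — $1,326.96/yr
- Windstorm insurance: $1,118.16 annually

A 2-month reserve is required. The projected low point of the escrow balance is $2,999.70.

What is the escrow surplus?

$336.20

Earthquake insurance = $660.60 per year
County property tax = $3,218.82 × 4 = $12,875.28 per year
Hazard insurance = $1,326.96 per year
Windstorm insurance = $1,118.16 per year
Combined annual = $660.60 + $12,875.28 + $1,326.96 + $1,118.16 = $15,981.00
Per month = $15,981.00 ÷ 12 = $1,331.75
Required reserve = 2 × $1,331.75 = $2,663.50
Surplus = $2,999.70 − $2,663.50 = $336.20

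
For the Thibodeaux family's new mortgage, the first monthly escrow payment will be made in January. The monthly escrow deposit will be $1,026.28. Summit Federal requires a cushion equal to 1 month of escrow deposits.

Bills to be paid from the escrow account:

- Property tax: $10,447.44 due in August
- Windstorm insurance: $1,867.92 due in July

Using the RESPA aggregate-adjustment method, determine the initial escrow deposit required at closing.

$5,131.40

Cushion = 1 × $1,026.28 = $1,026.28
Trial balance (start $0, +$1,026.28 each month, − disbursements):
  Jan: +$1,026.28 → $1,026.28
  Feb: +$1,026.28 → $2,052.56
  Mar: +$1,026.28 → $3,078.84
  Apr: +$1,026.28 → $4,105.12
  May: +$1,026.28 → $5,131.40
  Jun: +$1,026.28 → $6,157.68
  Jul: +$1,026.28 − $1,867.92 → $5,316.04
  Aug: +$1,026.28 − $10,447.44 → -$4,105.12
  Sep: +$1,026.28 → -$3,078.84
  Oct: +$1,026.28 → -$2,052.56
  Nov: +$1,026.28 → -$1,026.28
  Dec: +$1,026.28 → $0.00
Lowest trial balance = -$4,105.12 (Aug)
Initial deposit = cushion − low point = $1,026.28 − (-$4,105.12) = $5,131.40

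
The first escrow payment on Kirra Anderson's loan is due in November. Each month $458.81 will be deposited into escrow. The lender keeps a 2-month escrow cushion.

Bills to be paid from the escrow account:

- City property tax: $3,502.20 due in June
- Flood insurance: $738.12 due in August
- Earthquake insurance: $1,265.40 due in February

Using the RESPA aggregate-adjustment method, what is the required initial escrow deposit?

$2,014.74

Cushion = 2 × $458.81 = $917.62
Trial balance (start $0, +$458.81 each month, − disbursements):
  Nov: +$458.81 → $458.81
  Dec: +$458.81 → $917.62
  Jan: +$458.81 → $1,376.43
  Feb: +$458.81 − $1,265.40 → $569.84
  Mar: +$458.81 → $1,028.65
  Apr: +$458.81 → $1,487.46
  May: +$458.81 → $1,946.27
  Jun: +$458.81 − $3,502.20 → -$1,097.12
  Jul: +$458.81 → -$638.31
  Aug: +$458.81 − $738.12 → -$917.62
  Sep: +$458.81 → -$458.81
  Oct: +$458.81 → $0.00
Lowest trial balance = -$1,097.12 (Jun)
Initial deposit = cushion − low point = $917.62 − (-$1,097.12) = $2,014.74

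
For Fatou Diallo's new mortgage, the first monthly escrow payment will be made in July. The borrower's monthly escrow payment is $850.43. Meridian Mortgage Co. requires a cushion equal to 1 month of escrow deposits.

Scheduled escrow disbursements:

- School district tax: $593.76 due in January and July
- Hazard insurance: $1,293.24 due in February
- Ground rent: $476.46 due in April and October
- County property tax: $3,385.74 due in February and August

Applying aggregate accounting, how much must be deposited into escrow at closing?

Cushion = 1 × $850.43 = $850.43
Trial balance (start $0, +$850.43 each month, − disbursements):
  Jul: +$850.43 − $593.76 → $256.67
  Aug: +$850.43 − $3,385.74 → -$2,278.64
  Sep: +$850.43 → -$1,428.21
  Oct: +$850.43 − $476.46 → -$1,054.24
  Nov: +$850.43 → -$203.81
  Dec: +$850.43 → $646.62
  Jan: +$850.43 − $593.76 → $903.29
  Feb: +$850.43 − $4,678.98 → -$2,925.26
  Mar: +$850.43 → -$2,074.83
  Apr: +$850.43 − $476.46 → -$1,700.86
  May: +$850.43 → -$850.43
  Jun: +$850.43 → $0.00
Lowest trial balance = -$2,925.26 (Feb)
Initial deposit = cushion − low point = $850.43 − (-$2,925.26) = $3,775.69

$3,775.69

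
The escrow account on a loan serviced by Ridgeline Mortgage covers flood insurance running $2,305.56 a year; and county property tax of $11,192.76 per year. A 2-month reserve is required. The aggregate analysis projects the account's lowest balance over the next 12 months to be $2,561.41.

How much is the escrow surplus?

$311.69

Flood insurance — $2,305.56 per year
County property tax — $11,192.76 per year
Combined annual = $2,305.56 + $11,192.76 = $13,498.32
Per month = $13,498.32 / 12 = $1,124.86
Required cushion = 2 × $1,124.86 = $2,249.72
Excess over cushion: $2,561.41 − $2,249.72 = $311.69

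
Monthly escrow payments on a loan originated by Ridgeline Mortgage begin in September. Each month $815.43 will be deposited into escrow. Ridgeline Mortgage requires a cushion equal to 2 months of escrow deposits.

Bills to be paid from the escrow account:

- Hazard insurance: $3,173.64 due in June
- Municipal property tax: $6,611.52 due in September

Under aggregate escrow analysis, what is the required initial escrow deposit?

Cushion = 2 × $815.43 = $1,630.86
Trial balance (start $0, +$815.43 each month, − disbursements):
  Sep: +$815.43 − $6,611.52 → -$5,796.09
  Oct: +$815.43 → -$4,980.66
  Nov: +$815.43 → -$4,165.23
  Dec: +$815.43 → -$3,349.80
  Jan: +$815.43 → -$2,534.37
  Feb: +$815.43 → -$1,718.94
  Mar: +$815.43 → -$903.51
  Apr: +$815.43 → -$88.08
  May: +$815.43 → $727.35
  Jun: +$815.43 − $3,173.64 → -$1,630.86
  Jul: +$815.43 → -$815.43
  Aug: +$815.43 → $0.00
Lowest trial balance = -$5,796.09 (Sep)
Initial deposit = cushion − low point = $1,630.86 − (-$5,796.09) = $7,426.95

$7,426.95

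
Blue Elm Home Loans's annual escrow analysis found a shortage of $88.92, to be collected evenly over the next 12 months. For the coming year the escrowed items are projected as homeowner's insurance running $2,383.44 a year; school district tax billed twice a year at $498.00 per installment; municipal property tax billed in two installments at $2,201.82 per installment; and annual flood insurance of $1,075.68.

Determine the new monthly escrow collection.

$745.64

Homeowner's insurance = $2,383.44 per year
School district tax = $498.00 × 2 = $996.00 per year
Municipal property tax = $2,201.82 × 2 = $4,403.64 per year
Flood insurance = $1,075.68 per year
Combined annual = $8,858.76
Base monthly escrow = $8,858.76 ÷ 12 = $738.23
Shortage spread = $88.92 ÷ 12 = $7.41/mo
Adjusted monthly = $738.23 + $7.41 = $745.64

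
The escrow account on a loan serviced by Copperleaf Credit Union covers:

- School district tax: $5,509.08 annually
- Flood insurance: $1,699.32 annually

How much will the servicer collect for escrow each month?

School district tax = $5,509.08 annually
Flood insurance = $1,699.32 annually
Total per year = $7,208.40
Monthly escrow = $7,208.40 / 12 = $600.70

$600.70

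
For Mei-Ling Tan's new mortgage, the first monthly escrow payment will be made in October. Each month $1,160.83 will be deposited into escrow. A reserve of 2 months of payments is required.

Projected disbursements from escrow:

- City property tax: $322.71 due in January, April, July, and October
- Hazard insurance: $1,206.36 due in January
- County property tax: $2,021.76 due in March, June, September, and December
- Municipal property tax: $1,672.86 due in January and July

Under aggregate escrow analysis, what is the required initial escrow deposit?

$3,224.74

Cushion = 2 × $1,160.83 = $2,321.66
Trial balance (start $0, +$1,160.83 each month, − disbursements):
  Oct: +$1,160.83 − $322.71 → $838.12
  Nov: +$1,160.83 → $1,998.95
  Dec: +$1,160.83 − $2,021.76 → $1,138.02
  Jan: +$1,160.83 − $3,201.93 → -$903.08
  Feb: +$1,160.83 → $257.75
  Mar: +$1,160.83 − $2,021.76 → -$603.18
  Apr: +$1,160.83 − $322.71 → $234.94
  May: +$1,160.83 → $1,395.77
  Jun: +$1,160.83 − $2,021.76 → $534.84
  Jul: +$1,160.83 − $1,995.57 → -$299.90
  Aug: +$1,160.83 → $860.93
  Sep: +$1,160.83 − $2,021.76 → $0.00
Lowest trial balance = -$903.08 (Jan)
Initial deposit = cushion − low point = $2,321.66 − (-$903.08) = $3,224.74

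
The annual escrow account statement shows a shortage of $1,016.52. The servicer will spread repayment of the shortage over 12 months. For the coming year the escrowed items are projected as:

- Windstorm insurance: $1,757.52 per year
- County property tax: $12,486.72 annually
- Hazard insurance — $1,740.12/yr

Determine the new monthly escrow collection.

$1,416.74

Windstorm insurance — $1,757.52
County property tax — $12,486.72
Hazard insurance — $1,740.12
Total annual escrow = $1,757.52 + $12,486.72 + $1,740.12 = $15,984.36
Monthly = $15,984.36 ÷ 12 = $1,332.03
Shortage per month = $1,016.52 ÷ 12 = $84.71
New monthly escrow = $1,332.03 + $84.71 = $1,416.74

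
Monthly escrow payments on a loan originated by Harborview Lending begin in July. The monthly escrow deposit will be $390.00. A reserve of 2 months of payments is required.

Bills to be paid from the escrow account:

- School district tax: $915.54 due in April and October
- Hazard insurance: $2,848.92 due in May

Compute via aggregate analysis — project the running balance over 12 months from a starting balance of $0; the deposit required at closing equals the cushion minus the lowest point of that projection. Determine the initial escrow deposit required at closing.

Cushion = 2 × $390.00 = $780.00
Trial balance (start $0, +$390.00 each month, − disbursements):
  Jul: +$390.00 → $390.00
  Aug: +$390.00 → $780.00
  Sep: +$390.00 → $1,170.00
  Oct: +$390.00 − $915.54 → $644.46
  Nov: +$390.00 → $1,034.46
  Dec: +$390.00 → $1,424.46
  Jan: +$390.00 → $1,814.46
  Feb: +$390.00 → $2,204.46
  Mar: +$390.00 → $2,594.46
  Apr: +$390.00 − $915.54 → $2,068.92
  May: +$390.00 − $2,848.92 → -$390.00
  Jun: +$390.00 → $0.00
Lowest trial balance = -$390.00 (May)
Initial deposit = cushion − low point = $780.00 − (-$390.00) = $1,170.00

$1,170.00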